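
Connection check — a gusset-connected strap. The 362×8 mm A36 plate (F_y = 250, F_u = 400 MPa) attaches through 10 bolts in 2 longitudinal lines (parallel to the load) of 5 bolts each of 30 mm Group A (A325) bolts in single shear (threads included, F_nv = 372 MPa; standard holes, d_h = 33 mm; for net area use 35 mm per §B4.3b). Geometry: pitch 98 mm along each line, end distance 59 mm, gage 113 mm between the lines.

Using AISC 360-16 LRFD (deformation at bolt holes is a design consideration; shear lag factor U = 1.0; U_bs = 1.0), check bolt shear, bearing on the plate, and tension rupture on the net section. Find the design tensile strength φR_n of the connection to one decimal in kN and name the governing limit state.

Bolt shear: A_b = π(30)²/4 = 706.86 mm². φR_n = 0.75 × 372 × 706.86 × 10 × 1 = 1972.1 kN.
Bearing (8 mm plate, F_u = 400 MPa): end bolts L_c = 59 − 33/2 = 42.5, R_n = min(1.2×42.5×8×400, 2.4×30×8×400) = 163.2 kN/bolt; interior L_c = 98 − 33 = 65, R_n = 230.4 kN/bolt. φR_n = 0.75 × (2×163.2 + 8×230.4) = 1627.2 kN.
Tension rupture (net): A_n = (362 − 2×35)×8 = 2336 mm² (U = 1.0, A_e = A_n). φR_n = 0.75 × 400 × 2336 = 700.8 kN.
Governing: min(1972.1, 1627.2, 700.8) = 700.8 kN → net-section rupture.

700.8 kN (net-section rupture governs)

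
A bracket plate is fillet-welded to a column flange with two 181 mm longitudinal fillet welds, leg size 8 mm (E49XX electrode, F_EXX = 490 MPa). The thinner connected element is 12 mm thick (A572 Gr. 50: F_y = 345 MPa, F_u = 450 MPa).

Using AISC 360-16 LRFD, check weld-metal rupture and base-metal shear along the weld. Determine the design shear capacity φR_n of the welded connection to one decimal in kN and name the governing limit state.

Weld metal: throat = 0.707×8 = 5.656 mm, L = 2×181 = 362 mm. φR_n = 0.75 × 0.6 × 490 × 5.656 × 362 = 451.5 kN.
Base metal shear (12 mm plate): yield φR_n = 1.0×0.6×345×12×362 = 899.2 kN; rupture φR_n = 0.75×0.6×450×12×362 = 879.7 kN; take 879.7 kN (rupture).
Governing: min(451.5, 879.7) = 451.5 kN → weld metal.

451.5 kN (weld metal governs)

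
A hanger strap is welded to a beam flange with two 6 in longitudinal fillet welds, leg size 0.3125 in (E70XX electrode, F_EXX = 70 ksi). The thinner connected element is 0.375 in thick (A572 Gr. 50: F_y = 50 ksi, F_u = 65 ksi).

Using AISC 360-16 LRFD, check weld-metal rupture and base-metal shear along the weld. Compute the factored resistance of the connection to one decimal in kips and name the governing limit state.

Weld metal: throat = 0.707×0.3125 = 0.22094 in, L = 2×6 = 12 in. φR_n = 0.75 × 0.6 × 70 × 0.22094 × 12 = 83.5 kips.
Base metal shear (0.375 in plate): yield φR_n = 1.0×0.6×50×0.375×12 = 135.0 kips; rupture φR_n = 0.75×0.6×65×0.375×12 = 131.6 kips; take 131.6 kips (rupture).
Governing: min(83.5, 131.6) = 83.5 kips → weld metal.

83.5 kips (weld metal governs)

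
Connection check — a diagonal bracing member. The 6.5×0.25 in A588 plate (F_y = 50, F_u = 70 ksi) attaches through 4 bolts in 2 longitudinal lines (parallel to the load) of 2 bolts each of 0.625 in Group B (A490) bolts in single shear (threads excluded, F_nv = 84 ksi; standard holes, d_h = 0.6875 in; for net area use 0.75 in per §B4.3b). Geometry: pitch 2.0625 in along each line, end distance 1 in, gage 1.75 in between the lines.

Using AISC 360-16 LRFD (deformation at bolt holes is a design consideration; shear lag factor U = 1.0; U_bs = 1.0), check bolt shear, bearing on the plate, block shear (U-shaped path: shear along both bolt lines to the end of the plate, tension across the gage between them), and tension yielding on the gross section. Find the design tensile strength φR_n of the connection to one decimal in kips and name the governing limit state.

43.6 kips (block shear governs)

Bolt shear: A_b = π(0.625)²/4 = 0.3068 in². φR_n = 0.75 × 84 × 0.3068 × 4 × 1 = 77.3 kips.
Bearing (0.25 in plate, F_u = 70 ksi): end bolts L_c = 1 − 0.6875/2 = 0.65625, R_n = min(1.2×0.65625×0.25×70, 2.4×0.625×0.25×70) = 13.781 kips/bolt; interior L_c = 2.0625 − 0.6875 = 1.375, R_n = 26.25 kips/bolt. φR_n = 0.75 × (2×13.781 + 2×26.25) = 60.0 kips.
Block shear: shear path 2×[1+1×2.0625] = 2×3.0625 in, A_gv = 1.5313, A_nv = 2×(3.0625 − 1.5×0.75)×0.25 = 0.96875 in²; tension across gage: (1.75 − 1×0.75)×0.25 = 0.25 in². R_n = min(0.6×70×0.96875, 0.6×50×1.5313) + 1.0×70×0.25 = min(40.688, 45.939) + 17.5 = 58.188 kips. φR_n = 0.75 × 58.188 = 43.6 kips.
Tension yield (gross): A_g = 6.5×0.25 = 1.625 in². φR_n = 0.90 × 50 × 1.625 = 73.1 kips.
Governing: min(77.3, 60.0, 43.6, 73.1) = 43.6 kips → block shear.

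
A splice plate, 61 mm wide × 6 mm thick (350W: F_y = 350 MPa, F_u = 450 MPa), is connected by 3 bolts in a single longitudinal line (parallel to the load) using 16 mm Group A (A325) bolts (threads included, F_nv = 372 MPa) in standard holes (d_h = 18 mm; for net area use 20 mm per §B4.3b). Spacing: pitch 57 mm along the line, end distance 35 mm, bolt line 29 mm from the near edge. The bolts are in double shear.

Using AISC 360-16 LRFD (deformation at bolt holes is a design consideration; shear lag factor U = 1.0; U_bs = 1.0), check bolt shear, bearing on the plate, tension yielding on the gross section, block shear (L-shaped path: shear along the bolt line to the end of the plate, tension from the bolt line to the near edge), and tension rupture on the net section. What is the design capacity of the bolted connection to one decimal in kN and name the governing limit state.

Bolt shear: A_b = π(16)²/4 = 201.06 mm². φR_n = 0.75 × 372 × 201.06 × 3 × 2 = 336.6 kN.
Bearing (6 mm plate, F_u = 450 MPa): end bolts L_c = 35 − 18/2 = 26, R_n = min(1.2×26×6×450, 2.4×16×6×450) = 84.24 kN/bolt; interior L_c = 57 − 18 = 39, R_n = 103.68 kN/bolt. φR_n = 0.75 × (1×84.24 + 2×103.68) = 218.7 kN.
Tension yield (gross): A_g = 61×6 = 366 mm². φR_n = 0.90 × 350 × 366 = 115.3 kN.
Block shear: shear path 1×[35+2×57] = 1×149 mm, A_gv = 894, A_nv = 1×(149 − 2.5×20)×6 = 594 mm²; tension to near edge: (29 − 0.5×20)×6 = 114 mm². R_n = min(0.6×450×594, 0.6×350×894) + 1.0×450×114 = min(160.38, 187.74) + 51.3 = 211.68 kN. φR_n = 0.75 × 211.68 = 158.8 kN.
Tension rupture (net): A_n = (61 − 1×20)×6 = 246 mm² (U = 1.0, A_e = A_n). φR_n = 0.75 × 450 × 246 = 83.0 kN.
Governing: min(336.6, 218.7, 115.3, 158.8, 83.0) = 83.0 kN → net-section rupture.

83.0 kN (net-section rupture governs)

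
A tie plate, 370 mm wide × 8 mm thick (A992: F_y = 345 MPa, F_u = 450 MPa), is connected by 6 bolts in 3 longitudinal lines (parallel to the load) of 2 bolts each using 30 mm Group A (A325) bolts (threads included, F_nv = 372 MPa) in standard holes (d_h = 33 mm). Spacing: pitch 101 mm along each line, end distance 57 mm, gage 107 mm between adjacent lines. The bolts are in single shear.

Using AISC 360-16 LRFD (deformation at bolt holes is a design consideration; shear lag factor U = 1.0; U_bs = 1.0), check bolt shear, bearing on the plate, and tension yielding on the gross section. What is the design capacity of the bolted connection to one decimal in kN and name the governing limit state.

Bolt shear: A_b = π(30)²/4 = 706.86 mm². φR_n = 0.75 × 372 × 706.86 × 6 × 1 = 1183.3 kN.
Bearing (8 mm plate, F_u = 450 MPa): end bolts L_c = 57 − 33/2 = 40.5, R_n = min(1.2×40.5×8×450, 2.4×30×8×450) = 174.96 kN/bolt; interior L_c = 101 − 33 = 68, R_n = 259.2 kN/bolt. φR_n = 0.75 × (3×174.96 + 3×259.2) = 976.9 kN.
Tension yield (gross): A_g = 370×8 = 2960 mm². φR_n = 0.90 × 345 × 2960 = 919.1 kN.
Governing: min(1183.3, 976.9, 919.1) = 919.1 kN → gross-section yield.

919.1 kN (gross-section yield governs)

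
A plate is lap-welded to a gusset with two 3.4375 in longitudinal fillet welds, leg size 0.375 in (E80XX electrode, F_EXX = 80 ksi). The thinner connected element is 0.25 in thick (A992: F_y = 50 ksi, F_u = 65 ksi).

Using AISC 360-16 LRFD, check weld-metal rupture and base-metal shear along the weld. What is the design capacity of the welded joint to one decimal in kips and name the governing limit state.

50.3 kips (base-metal shear governs)

Weld metal: throat = 0.707×0.375 = 0.26513 in, L = 2×3.4375 = 6.875 in. φR_n = 0.75 × 0.6 × 80 × 0.26513 × 6.875 = 65.6 kips.
Base metal shear (0.25 in plate): yield φR_n = 1.0×0.6×50×0.25×6.875 = 51.6 kips; rupture φR_n = 0.75×0.6×65×0.25×6.875 = 50.3 kips; take 50.3 kips (rupture).
Governing: min(65.6, 50.3) = 50.3 kips → base-metal shear.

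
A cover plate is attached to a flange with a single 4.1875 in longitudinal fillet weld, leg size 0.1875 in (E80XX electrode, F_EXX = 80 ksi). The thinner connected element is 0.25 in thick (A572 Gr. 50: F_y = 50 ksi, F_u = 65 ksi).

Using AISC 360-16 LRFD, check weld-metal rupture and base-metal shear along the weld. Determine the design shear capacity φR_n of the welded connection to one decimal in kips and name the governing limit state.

20.0 kips (weld metal governs)

Weld metal: throat = 0.707×0.1875 = 0.13256 in, L = 4.1875 in. φR_n = 0.75 × 0.6 × 80 × 0.13256 × 4.1875 = 20.0 kips.
Base metal shear (0.25 in plate): yield φR_n = 1.0×0.6×50×0.25×4.1875 = 31.4 kips; rupture φR_n = 0.75×0.6×65×0.25×4.1875 = 30.6 kips; take 30.6 kips (rupture).
Governing: min(20.0, 30.6) = 20.0 kips → weld metal.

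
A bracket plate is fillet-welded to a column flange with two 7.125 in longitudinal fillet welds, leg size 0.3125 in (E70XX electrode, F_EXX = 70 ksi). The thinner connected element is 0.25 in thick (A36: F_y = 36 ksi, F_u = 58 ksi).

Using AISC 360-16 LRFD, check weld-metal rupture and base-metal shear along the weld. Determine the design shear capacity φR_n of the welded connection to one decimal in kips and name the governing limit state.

Weld metal: throat = 0.707×0.3125 = 0.22094 in, L = 2×7.125 = 14.25 in. φR_n = 0.75 × 0.6 × 70 × 0.22094 × 14.25 = 99.2 kips.
Base metal shear (0.25 in plate): yield φR_n = 1.0×0.6×36×0.25×14.25 = 77.0 kips; rupture φR_n = 0.75×0.6×58×0.25×14.25 = 93.0 kips; take 77.0 kips (yield).
Governing: min(99.2, 77.0) = 77.0 kips → base-metal shear.

77.0 kips (base-metal shear governs)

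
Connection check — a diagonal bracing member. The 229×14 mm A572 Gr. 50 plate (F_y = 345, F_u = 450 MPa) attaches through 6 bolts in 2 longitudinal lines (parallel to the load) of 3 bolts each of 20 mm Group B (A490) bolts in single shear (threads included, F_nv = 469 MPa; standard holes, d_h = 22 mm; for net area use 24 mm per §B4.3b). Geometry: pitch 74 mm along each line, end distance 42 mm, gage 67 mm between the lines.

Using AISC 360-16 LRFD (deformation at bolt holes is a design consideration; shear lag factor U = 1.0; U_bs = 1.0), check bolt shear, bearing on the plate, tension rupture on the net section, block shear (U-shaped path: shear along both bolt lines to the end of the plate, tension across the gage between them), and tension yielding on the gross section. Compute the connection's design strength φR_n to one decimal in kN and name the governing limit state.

663.0 kN (bolt shear governs)

Bolt shear: A_b = π(20)²/4 = 314.16 mm². φR_n = 0.75 × 469 × 314.16 × 6 × 1 = 663.0 kN.
Bearing (14 mm plate, F_u = 450 MPa): end bolts L_c = 42 − 22/2 = 31, R_n = min(1.2×31×14×450, 2.4×20×14×450) = 234.36 kN/bolt; interior L_c = 74 − 22 = 52, R_n = 302.4 kN/bolt. φR_n = 0.75 × (2×234.36 + 4×302.4) = 1258.7 kN.
Tension rupture (net): A_n = (229 − 2×24)×14 = 2534 mm² (U = 1.0, A_e = A_n). φR_n = 0.75 × 450 × 2534 = 855.2 kN.
Block shear: shear path 2×[42+2×74] = 2×190 mm, A_gv = 5320, A_nv = 2×(190 − 2.5×24)×14 = 3640 mm²; tension across gage: (67 − 1×24)×14 = 602 mm². R_n = min(0.6×450×3640, 0.6×345×5320) + 1.0×450×602 = min(982.8, 1101.2) + 270.9 = 1253.7 kN. φR_n = 0.75 × 1253.7 = 940.3 kN.
Tension yield (gross): A_g = 229×14 = 3206 mm². φR_n = 0.90 × 345 × 3206 = 995.5 kN.
Governing: min(663.0, 1258.7, 855.2, 940.3, 995.5) = 663.0 kN → bolt shear.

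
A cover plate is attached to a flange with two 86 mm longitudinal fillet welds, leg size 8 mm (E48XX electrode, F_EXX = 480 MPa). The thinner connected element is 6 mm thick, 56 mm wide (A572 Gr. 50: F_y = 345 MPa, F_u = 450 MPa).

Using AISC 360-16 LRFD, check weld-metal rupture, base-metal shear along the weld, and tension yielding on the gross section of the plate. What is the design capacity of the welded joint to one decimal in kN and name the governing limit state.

104.3 kN (gross-section yield governs)

Weld metal: throat = 0.707×8 = 5.656 mm, L = 2×86 = 172 mm. φR_n = 0.75 × 0.6 × 480 × 5.656 × 172 = 210.1 kN.
Base metal shear (6 mm plate): yield φR_n = 1.0×0.6×345×6×172 = 213.6 kN; rupture φR_n = 0.75×0.6×450×6×172 = 209.0 kN; take 209.0 kN (rupture).
Tension yield (gross): A_g = 56×6 = 336 mm². φR_n = 0.90 × 345 × 336 = 104.3 kN.
Governing: min(210.1, 209.0, 104.3) = 104.3 kN → gross-section yield.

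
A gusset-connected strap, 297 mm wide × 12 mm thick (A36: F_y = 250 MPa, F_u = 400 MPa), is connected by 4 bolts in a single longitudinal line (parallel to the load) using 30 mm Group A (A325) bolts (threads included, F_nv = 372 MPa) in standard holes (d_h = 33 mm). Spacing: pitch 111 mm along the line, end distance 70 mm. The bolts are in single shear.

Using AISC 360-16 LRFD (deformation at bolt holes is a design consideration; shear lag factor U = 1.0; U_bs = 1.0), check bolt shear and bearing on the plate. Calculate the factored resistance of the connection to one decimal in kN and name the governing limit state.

Bolt shear: A_b = π(30)²/4 = 706.86 mm². φR_n = 0.75 × 372 × 706.86 × 4 × 1 = 788.9 kN.
Bearing (12 mm plate, F_u = 400 MPa): end bolts L_c = 70 − 33/2 = 53.5, R_n = min(1.2×53.5×12×400, 2.4×30×12×400) = 308.16 kN/bolt; interior L_c = 111 − 33 = 78, R_n = 345.6 kN/bolt. φR_n = 0.75 × (1×308.16 + 3×345.6) = 1008.7 kN.
Governing: min(788.9, 1008.7) = 788.9 kN → bolt shear.

788.9 kN (bolt shear governs)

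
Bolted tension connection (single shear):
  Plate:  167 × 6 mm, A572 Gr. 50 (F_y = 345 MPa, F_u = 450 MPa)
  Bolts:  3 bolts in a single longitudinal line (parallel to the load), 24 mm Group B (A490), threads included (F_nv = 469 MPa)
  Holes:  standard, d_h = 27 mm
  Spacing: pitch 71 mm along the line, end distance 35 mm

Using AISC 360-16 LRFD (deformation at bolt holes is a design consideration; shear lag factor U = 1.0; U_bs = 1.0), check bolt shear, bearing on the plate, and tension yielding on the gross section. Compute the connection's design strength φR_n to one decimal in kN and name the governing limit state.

Bolt shear: A_b = π(24)²/4 = 452.39 mm². φR_n = 0.75 × 469 × 452.39 × 3 × 1 = 477.4 kN.
Bearing (6 mm plate, F_u = 450 MPa): end bolts L_c = 35 − 27/2 = 21.5, R_n = min(1.2×21.5×6×450, 2.4×24×6×450) = 69.66 kN/bolt; interior L_c = 71 − 27 = 44, R_n = 142.56 kN/bolt. φR_n = 0.75 × (1×69.66 + 2×142.56) = 266.1 kN.
Tension yield (gross): A_g = 167×6 = 1002 mm². φR_n = 0.90 × 345 × 1002 = 311.1 kN.
Governing: min(477.4, 266.1, 311.1) = 266.1 kN → bearing.

266.1 kN (bearing governs)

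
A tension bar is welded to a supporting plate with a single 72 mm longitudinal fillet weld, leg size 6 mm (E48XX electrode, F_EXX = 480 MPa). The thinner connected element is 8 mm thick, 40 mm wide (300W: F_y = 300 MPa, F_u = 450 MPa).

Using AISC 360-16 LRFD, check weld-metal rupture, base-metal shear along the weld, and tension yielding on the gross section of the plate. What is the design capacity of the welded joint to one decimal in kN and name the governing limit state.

66.0 kN (weld metal governs)

Weld metal: throat = 0.707×6 = 4.242 mm, L = 72 mm. φR_n = 0.75 × 0.6 × 480 × 4.242 × 72 = 66.0 kN.
Base metal shear (8 mm plate): yield φR_n = 1.0×0.6×300×8×72 = 103.7 kN; rupture φR_n = 0.75×0.6×450×8×72 = 116.6 kN; take 103.7 kN (yield).
Tension yield (gross): A_g = 40×8 = 320 mm². φR_n = 0.90 × 300 × 320 = 86.4 kN.
Governing: min(66.0, 103.7, 86.4) = 66.0 kN → weld metal.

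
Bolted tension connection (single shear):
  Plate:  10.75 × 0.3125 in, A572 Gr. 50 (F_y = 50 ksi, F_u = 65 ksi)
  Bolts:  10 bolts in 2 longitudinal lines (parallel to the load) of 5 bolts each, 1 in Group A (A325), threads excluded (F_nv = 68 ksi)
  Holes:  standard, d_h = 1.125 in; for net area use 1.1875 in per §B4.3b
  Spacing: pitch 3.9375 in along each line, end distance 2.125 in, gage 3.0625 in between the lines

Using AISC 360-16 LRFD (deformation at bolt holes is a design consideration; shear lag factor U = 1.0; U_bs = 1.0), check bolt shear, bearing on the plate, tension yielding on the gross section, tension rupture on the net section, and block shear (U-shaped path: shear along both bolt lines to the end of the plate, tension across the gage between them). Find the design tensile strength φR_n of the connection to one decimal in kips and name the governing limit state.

127.6 kips (net-section rupture governs)

Bolt shear: A_b = π(1)²/4 = 0.7854 in². φR_n = 0.75 × 68 × 0.7854 × 10 × 1 = 400.6 kips.
Bearing (0.3125 in plate, F_u = 65 ksi): end bolts L_c = 2.125 − 1.125/2 = 1.5625, R_n = min(1.2×1.5625×0.3125×65, 2.4×1×0.3125×65) = 38.086 kips/bolt; interior L_c = 3.9375 − 1.125 = 2.8125, R_n = 48.75 kips/bolt. φR_n = 0.75 × (2×38.086 + 8×48.75) = 349.6 kips.
Tension yield (gross): A_g = 10.75×0.3125 = 3.3594 in². φR_n = 0.90 × 50 × 3.3594 = 151.2 kips.
Tension rupture (net): A_n = (10.75 − 2×1.1875)×0.3125 = 2.6172 in² (U = 1.0, A_e = A_n). φR_n = 0.75 × 65 × 2.6172 = 127.6 kips.
Block shear: shear path 2×[2.125+4×3.9375] = 2×17.875 in, A_gv = 11.172, A_nv = 2×(17.875 − 4.5×1.1875)×0.3125 = 7.832 in²; tension across gage: (3.0625 − 1×1.1875)×0.3125 = 0.58594 in². R_n = min(0.6×65×7.832, 0.6×50×11.172) + 1.0×65×0.58594 = min(305.45, 335.16) + 38.086 = 343.54 kips. φR_n = 0.75 × 343.54 = 257.7 kips.
Governing: min(400.6, 349.6, 151.2, 127.6, 257.7) = 127.6 kips → net-section rupture.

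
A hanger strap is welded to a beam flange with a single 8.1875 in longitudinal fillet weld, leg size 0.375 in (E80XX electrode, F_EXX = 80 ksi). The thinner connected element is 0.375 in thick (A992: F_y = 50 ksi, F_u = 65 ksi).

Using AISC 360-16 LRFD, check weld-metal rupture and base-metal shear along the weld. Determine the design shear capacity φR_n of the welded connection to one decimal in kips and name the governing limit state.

Weld metal: throat = 0.707×0.375 = 0.26513 in, L = 8.1875 in. φR_n = 0.75 × 0.6 × 80 × 0.26513 × 8.1875 = 78.1 kips.
Base metal shear (0.375 in plate): yield φR_n = 1.0×0.6×50×0.375×8.1875 = 92.1 kips; rupture φR_n = 0.75×0.6×65×0.375×8.1875 = 89.8 kips; take 89.8 kips (rupture).
Governing: min(78.1, 89.8) = 78.1 kips → weld metal.

78.1 kips (weld metal governs)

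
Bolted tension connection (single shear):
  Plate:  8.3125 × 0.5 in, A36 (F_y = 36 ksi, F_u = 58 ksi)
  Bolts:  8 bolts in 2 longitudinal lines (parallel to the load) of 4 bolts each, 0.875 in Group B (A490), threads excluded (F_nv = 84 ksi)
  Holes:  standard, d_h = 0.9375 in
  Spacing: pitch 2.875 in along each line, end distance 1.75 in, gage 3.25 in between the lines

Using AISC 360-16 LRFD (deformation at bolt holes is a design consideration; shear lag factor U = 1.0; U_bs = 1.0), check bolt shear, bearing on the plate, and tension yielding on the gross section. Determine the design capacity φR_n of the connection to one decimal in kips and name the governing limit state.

134.7 kips (gross-section yield governs)

Bolt shear: A_b = π(0.875)²/4 = 0.60132 in². φR_n = 0.75 × 84 × 0.60132 × 8 × 1 = 303.1 kips.
Bearing (0.5 in plate, F_u = 58 ksi): end bolts L_c = 1.75 − 0.9375/2 = 1.28125, R_n = min(1.2×1.28125×0.5×58, 2.4×0.875×0.5×58) = 44.588 kips/bolt; interior L_c = 2.875 − 0.9375 = 1.9375, R_n = 60.9 kips/bolt. φR_n = 0.75 × (2×44.588 + 6×60.9) = 340.9 kips.
Tension yield (gross): A_g = 8.3125×0.5 = 4.1563 in². φR_n = 0.90 × 36 × 4.1563 = 134.7 kips.
Governing: min(303.1, 340.9, 134.7) = 134.7 kips → gross-section yield.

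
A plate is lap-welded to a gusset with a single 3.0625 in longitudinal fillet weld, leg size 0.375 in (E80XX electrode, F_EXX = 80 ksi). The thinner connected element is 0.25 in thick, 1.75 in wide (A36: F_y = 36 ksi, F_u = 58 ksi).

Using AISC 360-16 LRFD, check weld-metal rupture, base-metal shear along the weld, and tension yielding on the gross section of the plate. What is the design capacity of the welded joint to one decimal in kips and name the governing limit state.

Weld metal: throat = 0.707×0.375 = 0.26513 in, L = 3.0625 in. φR_n = 0.75 × 0.6 × 80 × 0.26513 × 3.0625 = 29.2 kips.
Base metal shear (0.25 in plate): yield φR_n = 1.0×0.6×36×0.25×3.0625 = 16.5 kips; rupture φR_n = 0.75×0.6×58×0.25×3.0625 = 20.0 kips; take 16.5 kips (yield).
Tension yield (gross): A_g = 1.75×0.25 = 0.4375 in². φR_n = 0.90 × 36 × 0.4375 = 14.2 kips.
Governing: min(29.2, 16.5, 14.2) = 14.2 kips → gross-section yield.

14.2 kips (gross-section yield governs)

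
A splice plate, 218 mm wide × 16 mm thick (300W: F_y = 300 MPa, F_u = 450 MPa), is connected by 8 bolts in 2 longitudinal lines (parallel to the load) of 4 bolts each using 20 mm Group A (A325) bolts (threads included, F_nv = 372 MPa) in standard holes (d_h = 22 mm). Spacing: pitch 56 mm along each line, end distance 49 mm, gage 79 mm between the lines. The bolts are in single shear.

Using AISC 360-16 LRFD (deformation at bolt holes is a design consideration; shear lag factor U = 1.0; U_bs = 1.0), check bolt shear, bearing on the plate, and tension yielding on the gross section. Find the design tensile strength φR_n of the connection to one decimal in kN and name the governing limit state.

Bolt shear: A_b = π(20)²/4 = 314.16 mm². φR_n = 0.75 × 372 × 314.16 × 8 × 1 = 701.2 kN.
Bearing (16 mm plate, F_u = 450 MPa): end bolts L_c = 49 − 22/2 = 38, R_n = min(1.2×38×16×450, 2.4×20×16×450) = 328.32 kN/bolt; interior L_c = 56 − 22 = 34, R_n = 293.76 kN/bolt. φR_n = 0.75 × (2×328.32 + 6×293.76) = 1814.4 kN.
Tension yield (gross): A_g = 218×16 = 3488 mm². φR_n = 0.90 × 300 × 3488 = 941.8 kN.
Governing: min(701.2, 1814.4, 941.8) = 701.2 kN → bolt shear.

701.2 kN (bolt shear governs)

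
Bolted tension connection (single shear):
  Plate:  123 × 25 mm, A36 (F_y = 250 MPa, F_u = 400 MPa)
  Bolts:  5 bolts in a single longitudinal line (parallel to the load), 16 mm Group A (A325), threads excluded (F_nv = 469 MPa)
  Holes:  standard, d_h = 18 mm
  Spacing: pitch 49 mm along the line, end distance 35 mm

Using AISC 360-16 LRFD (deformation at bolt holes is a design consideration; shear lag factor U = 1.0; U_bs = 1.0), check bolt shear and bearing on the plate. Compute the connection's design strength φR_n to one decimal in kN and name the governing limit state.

353.6 kN (bolt shear governs)

Bolt shear: A_b = π(16)²/4 = 201.06 mm². φR_n = 0.75 × 469 × 201.06 × 5 × 1 = 353.6 kN.
Bearing (25 mm plate, F_u = 400 MPa): end bolts L_c = 35 − 18/2 = 26, R_n = min(1.2×26×25×400, 2.4×16×25×400) = 312 kN/bolt; interior L_c = 49 − 18 = 31, R_n = 372 kN/bolt. φR_n = 0.75 × (1×312 + 4×372) = 1350.0 kN.
Governing: min(353.6, 1350.0) = 353.6 kN → bolt shear.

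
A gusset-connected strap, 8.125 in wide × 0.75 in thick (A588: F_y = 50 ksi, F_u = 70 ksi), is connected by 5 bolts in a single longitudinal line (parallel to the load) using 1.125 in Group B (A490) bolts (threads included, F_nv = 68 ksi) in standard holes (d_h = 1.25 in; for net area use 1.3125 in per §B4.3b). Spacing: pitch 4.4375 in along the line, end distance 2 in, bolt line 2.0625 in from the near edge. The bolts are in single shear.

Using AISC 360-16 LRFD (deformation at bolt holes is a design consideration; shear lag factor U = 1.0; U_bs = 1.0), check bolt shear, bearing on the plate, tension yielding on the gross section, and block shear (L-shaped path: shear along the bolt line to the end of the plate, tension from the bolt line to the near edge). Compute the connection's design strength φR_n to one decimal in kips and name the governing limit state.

Bolt shear: A_b = π(1.125)²/4 = 0.99402 in². φR_n = 0.75 × 68 × 0.99402 × 5 × 1 = 253.5 kips.
Bearing (0.75 in plate, F_u = 70 ksi): end bolts L_c = 2 − 1.25/2 = 1.375, R_n = min(1.2×1.375×0.75×70, 2.4×1.125×0.75×70) = 86.625 kips/bolt; interior L_c = 4.4375 − 1.25 = 3.1875, R_n = 141.75 kips/bolt. φR_n = 0.75 × (1×86.625 + 4×141.75) = 490.2 kips.
Tension yield (gross): A_g = 8.125×0.75 = 6.0938 in². φR_n = 0.90 × 50 × 6.0938 = 274.2 kips.
Block shear: shear path 1×[2+4×4.4375] = 1×19.75 in, A_gv = 14.813, A_nv = 1×(19.75 − 4.5×1.3125)×0.75 = 10.383 in²; tension to near edge: (2.0625 − 0.5×1.3125)×0.75 = 1.0547 in². R_n = min(0.6×70×10.383, 0.6×50×14.813) + 1.0×70×1.0547 = min(436.09, 444.39) + 73.829 = 509.92 kips. φR_n = 0.75 × 509.92 = 382.4 kips.
Governing: min(253.5, 490.2, 274.2, 382.4) = 253.5 kips → bolt shear.

253.5 kips (bolt shear governs)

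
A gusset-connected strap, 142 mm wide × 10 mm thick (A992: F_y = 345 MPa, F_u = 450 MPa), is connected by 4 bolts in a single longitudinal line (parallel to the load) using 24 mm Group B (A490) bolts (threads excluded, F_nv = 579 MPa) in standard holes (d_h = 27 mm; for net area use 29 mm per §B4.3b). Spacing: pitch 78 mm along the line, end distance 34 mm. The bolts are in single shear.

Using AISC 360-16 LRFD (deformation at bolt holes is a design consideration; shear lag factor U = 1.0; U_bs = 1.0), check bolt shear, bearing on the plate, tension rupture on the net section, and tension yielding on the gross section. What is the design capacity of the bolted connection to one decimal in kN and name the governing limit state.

Bolt shear: A_b = π(24)²/4 = 452.39 mm². φR_n = 0.75 × 579 × 452.39 × 4 × 1 = 785.8 kN.
Bearing (10 mm plate, F_u = 450 MPa): end bolts L_c = 34 − 27/2 = 20.5, R_n = min(1.2×20.5×10×450, 2.4×24×10×450) = 110.7 kN/bolt; interior L_c = 78 − 27 = 51, R_n = 259.2 kN/bolt. φR_n = 0.75 × (1×110.7 + 3×259.2) = 666.2 kN.
Tension rupture (net): A_n = (142 − 1×29)×10 = 1130 mm² (U = 1.0, A_e = A_n). φR_n = 0.75 × 450 × 1130 = 381.4 kN.
Tension yield (gross): A_g = 142×10 = 1420 mm². φR_n = 0.90 × 345 × 1420 = 440.9 kN.
Governing: min(785.8, 666.2, 381.4, 440.9) = 381.4 kN → net-section rupture.

381.4 kN (net-section rupture governs)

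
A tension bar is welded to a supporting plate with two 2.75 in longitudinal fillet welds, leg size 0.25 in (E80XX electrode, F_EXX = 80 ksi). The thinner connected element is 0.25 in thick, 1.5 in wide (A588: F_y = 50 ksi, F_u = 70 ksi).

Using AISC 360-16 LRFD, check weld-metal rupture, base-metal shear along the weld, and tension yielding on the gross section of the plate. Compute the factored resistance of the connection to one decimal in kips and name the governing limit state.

Weld metal: throat = 0.707×0.25 = 0.17675 in, L = 2×2.75 = 5.5 in. φR_n = 0.75 × 0.6 × 80 × 0.17675 × 5.5 = 35.0 kips.
Base metal shear (0.25 in plate): yield φR_n = 1.0×0.6×50×0.25×5.5 = 41.3 kips; rupture φR_n = 0.75×0.6×70×0.25×5.5 = 43.3 kips; take 41.3 kips (yield).
Tension yield (gross): A_g = 1.5×0.25 = 0.375 in². φR_n = 0.90 × 50 × 0.375 = 16.9 kips.
Governing: min(35.0, 41.3, 16.9) = 16.9 kips → gross-section yield.

16.9 kips (gross-section yield governs)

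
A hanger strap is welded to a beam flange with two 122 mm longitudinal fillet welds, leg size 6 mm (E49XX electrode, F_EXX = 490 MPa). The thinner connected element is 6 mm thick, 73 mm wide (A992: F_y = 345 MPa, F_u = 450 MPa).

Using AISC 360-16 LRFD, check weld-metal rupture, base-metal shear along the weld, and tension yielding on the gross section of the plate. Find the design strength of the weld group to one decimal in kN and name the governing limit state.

136.0 kN (gross-section yield governs)

Weld metal: throat = 0.707×6 = 4.242 mm, L = 2×122 = 244 mm. φR_n = 0.75 × 0.6 × 490 × 4.242 × 244 = 228.2 kN.
Base metal shear (6 mm plate): yield φR_n = 1.0×0.6×345×6×244 = 303.0 kN; rupture φR_n = 0.75×0.6×450×6×244 = 296.5 kN; take 296.5 kN (rupture).
Tension yield (gross): A_g = 73×6 = 438 mm². φR_n = 0.90 × 345 × 438 = 136.0 kN.
Governing: min(228.2, 296.5, 136.0) = 136.0 kN → gross-section yield.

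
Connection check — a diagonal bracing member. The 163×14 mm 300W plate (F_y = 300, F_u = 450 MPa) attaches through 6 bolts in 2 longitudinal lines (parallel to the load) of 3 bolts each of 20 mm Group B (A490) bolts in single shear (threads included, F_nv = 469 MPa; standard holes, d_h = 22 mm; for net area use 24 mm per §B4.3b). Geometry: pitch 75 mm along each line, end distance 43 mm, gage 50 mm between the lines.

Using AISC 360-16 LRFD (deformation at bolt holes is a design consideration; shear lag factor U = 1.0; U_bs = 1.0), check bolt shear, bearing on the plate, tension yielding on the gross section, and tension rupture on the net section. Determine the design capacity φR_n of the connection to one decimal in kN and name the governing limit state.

Bolt shear: A_b = π(20)²/4 = 314.16 mm². φR_n = 0.75 × 469 × 314.16 × 6 × 1 = 663.0 kN.
Bearing (14 mm plate, F_u = 450 MPa): end bolts L_c = 43 − 22/2 = 32, R_n = min(1.2×32×14×450, 2.4×20×14×450) = 241.92 kN/bolt; interior L_c = 75 − 22 = 53, R_n = 302.4 kN/bolt. φR_n = 0.75 × (2×241.92 + 4×302.4) = 1270.1 kN.
Tension yield (gross): A_g = 163×14 = 2282 mm². φR_n = 0.90 × 300 × 2282 = 616.1 kN.
Tension rupture (net): A_n = (163 − 2×24)×14 = 1610 mm² (U = 1.0, A_e = A_n). φR_n = 0.75 × 450 × 1610 = 543.4 kN.
Governing: min(663.0, 1270.1, 616.1, 543.4) = 543.4 kN → net-section rupture.

543.4 kN (net-section rupture governs)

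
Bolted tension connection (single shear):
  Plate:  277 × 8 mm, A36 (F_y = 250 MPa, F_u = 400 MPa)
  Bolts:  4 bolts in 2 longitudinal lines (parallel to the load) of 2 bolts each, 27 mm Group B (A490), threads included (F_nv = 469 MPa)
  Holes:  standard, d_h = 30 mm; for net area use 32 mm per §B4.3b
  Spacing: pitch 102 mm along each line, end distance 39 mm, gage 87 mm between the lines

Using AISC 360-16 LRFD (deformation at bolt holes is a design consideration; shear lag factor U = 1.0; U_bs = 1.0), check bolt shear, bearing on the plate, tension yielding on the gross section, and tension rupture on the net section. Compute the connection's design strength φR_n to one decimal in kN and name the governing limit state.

449.3 kN (bearing governs)

Bolt shear: A_b = π(27)²/4 = 572.56 mm². φR_n = 0.75 × 469 × 572.56 × 4 × 1 = 805.6 kN.
Bearing (8 mm plate, F_u = 400 MPa): end bolts L_c = 39 − 30/2 = 24, R_n = min(1.2×24×8×400, 2.4×27×8×400) = 92.16 kN/bolt; interior L_c = 102 − 30 = 72, R_n = 207.36 kN/bolt. φR_n = 0.75 × (2×92.16 + 2×207.36) = 449.3 kN.
Tension yield (gross): A_g = 277×8 = 2216 mm². φR_n = 0.90 × 250 × 2216 = 498.6 kN.
Tension rupture (net): A_n = (277 − 2×32)×8 = 1704 mm² (U = 1.0, A_e = A_n). φR_n = 0.75 × 400 × 1704 = 511.2 kN.
Governing: min(805.6, 449.3, 498.6, 511.2) = 449.3 kN → bearing.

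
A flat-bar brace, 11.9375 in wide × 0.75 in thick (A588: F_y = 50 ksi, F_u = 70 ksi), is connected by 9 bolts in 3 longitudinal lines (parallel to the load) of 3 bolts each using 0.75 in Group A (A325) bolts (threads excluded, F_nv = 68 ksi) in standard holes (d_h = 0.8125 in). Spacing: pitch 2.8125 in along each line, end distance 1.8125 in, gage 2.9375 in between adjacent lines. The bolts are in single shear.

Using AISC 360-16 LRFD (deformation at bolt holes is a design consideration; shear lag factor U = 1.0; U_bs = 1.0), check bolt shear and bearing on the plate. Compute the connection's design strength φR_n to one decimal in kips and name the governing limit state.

202.8 kips (bolt shear governs)

Bolt shear: A_b = π(0.75)²/4 = 0.44179 in². φR_n = 0.75 × 68 × 0.44179 × 9 × 1 = 202.8 kips.
Bearing (0.75 in plate, F_u = 70 ksi): end bolts L_c = 1.8125 − 0.8125/2 = 1.40625, R_n = min(1.2×1.40625×0.75×70, 2.4×0.75×0.75×70) = 88.594 kips/bolt; interior L_c = 2.8125 − 0.8125 = 2, R_n = 94.5 kips/bolt. φR_n = 0.75 × (3×88.594 + 6×94.5) = 624.6 kips.
Governing: min(202.8, 624.6) = 202.8 kips → bolt shear.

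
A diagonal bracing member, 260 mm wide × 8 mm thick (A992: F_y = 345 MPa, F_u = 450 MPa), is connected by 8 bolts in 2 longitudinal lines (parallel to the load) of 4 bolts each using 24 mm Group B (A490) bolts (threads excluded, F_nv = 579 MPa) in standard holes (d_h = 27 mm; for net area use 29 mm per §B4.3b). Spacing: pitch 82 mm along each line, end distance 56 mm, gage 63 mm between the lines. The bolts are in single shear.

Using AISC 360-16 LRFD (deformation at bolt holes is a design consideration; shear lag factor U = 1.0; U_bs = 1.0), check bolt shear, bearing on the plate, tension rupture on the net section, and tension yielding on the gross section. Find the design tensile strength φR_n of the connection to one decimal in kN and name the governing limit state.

545.4 kN (net-section rupture governs)

Bolt shear: A_b = π(24)²/4 = 452.39 mm². φR_n = 0.75 × 579 × 452.39 × 8 × 1 = 1571.6 kN.
Bearing (8 mm plate, F_u = 450 MPa): end bolts L_c = 56 − 27/2 = 42.5, R_n = min(1.2×42.5×8×450, 2.4×24×8×450) = 183.6 kN/bolt; interior L_c = 82 − 27 = 55, R_n = 207.36 kN/bolt. φR_n = 0.75 × (2×183.6 + 6×207.36) = 1208.5 kN.
Tension rupture (net): A_n = (260 − 2×29)×8 = 1616 mm² (U = 1.0, A_e = A_n). φR_n = 0.75 × 450 × 1616 = 545.4 kN.
Tension yield (gross): A_g = 260×8 = 2080 mm². φR_n = 0.90 × 345 × 2080 = 645.8 kN.
Governing: min(1571.6, 1208.5, 545.4, 645.8) = 545.4 kN → net-section rupture.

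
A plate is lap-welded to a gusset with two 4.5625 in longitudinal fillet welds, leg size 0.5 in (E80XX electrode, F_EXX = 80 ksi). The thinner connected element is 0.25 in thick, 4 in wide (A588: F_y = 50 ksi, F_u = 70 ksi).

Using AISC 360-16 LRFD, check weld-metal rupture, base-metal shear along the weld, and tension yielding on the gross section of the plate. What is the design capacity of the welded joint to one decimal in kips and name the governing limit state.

45.0 kips (gross-section yield governs)

Weld metal: throat = 0.707×0.5 = 0.3535 in, L = 2×4.5625 = 9.125 in. φR_n = 0.75 × 0.6 × 80 × 0.3535 × 9.125 = 116.1 kips.
Base metal shear (0.25 in plate): yield φR_n = 1.0×0.6×50×0.25×9.125 = 68.4 kips; rupture φR_n = 0.75×0.6×70×0.25×9.125 = 71.9 kips; take 68.4 kips (yield).
Tension yield (gross): A_g = 4×0.25 = 1 in². φR_n = 0.90 × 50 × 1 = 45.0 kips.
Governing: min(116.1, 68.4, 45.0) = 45.0 kips → gross-section yield.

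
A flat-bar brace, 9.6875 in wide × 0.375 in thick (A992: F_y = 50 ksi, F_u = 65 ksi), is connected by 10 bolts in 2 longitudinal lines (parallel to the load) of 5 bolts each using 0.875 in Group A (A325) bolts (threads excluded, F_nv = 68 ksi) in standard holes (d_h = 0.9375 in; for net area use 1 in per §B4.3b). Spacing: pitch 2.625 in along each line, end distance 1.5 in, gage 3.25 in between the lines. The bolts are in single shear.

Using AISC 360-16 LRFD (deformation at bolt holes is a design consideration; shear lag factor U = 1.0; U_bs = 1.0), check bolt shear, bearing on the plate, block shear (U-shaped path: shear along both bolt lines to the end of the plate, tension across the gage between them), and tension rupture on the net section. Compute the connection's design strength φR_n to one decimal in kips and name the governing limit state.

140.5 kips (net-section rupture governs)

Bolt shear: A_b = π(0.875)²/4 = 0.60132 in². φR_n = 0.75 × 68 × 0.60132 × 10 × 1 = 306.7 kips.
Bearing (0.375 in plate, F_u = 65 ksi): end bolts L_c = 1.5 − 0.9375/2 = 1.03125, R_n = min(1.2×1.03125×0.375×65, 2.4×0.875×0.375×65) = 30.164 kips/bolt; interior L_c = 2.625 − 0.9375 = 1.6875, R_n = 49.359 kips/bolt. φR_n = 0.75 × (2×30.164 + 8×49.359) = 341.4 kips.
Block shear: shear path 2×[1.5+4×2.625] = 2×12 in, A_gv = 9, A_nv = 2×(12 − 4.5×1)×0.375 = 5.625 in²; tension across gage: (3.25 − 1×1)×0.375 = 0.84375 in². R_n = min(0.6×65×5.625, 0.6×50×9) + 1.0×65×0.84375 = min(219.38, 270) + 54.844 = 274.22 kips. φR_n = 0.75 × 274.22 = 205.7 kips.
Tension rupture (net): A_n = (9.6875 − 2×1)×0.375 = 2.8828 in² (U = 1.0, A_e = A_n). φR_n = 0.75 × 65 × 2.8828 = 140.5 kips.
Governing: min(306.7, 341.4, 205.7, 140.5) = 140.5 kips → net-section rupture.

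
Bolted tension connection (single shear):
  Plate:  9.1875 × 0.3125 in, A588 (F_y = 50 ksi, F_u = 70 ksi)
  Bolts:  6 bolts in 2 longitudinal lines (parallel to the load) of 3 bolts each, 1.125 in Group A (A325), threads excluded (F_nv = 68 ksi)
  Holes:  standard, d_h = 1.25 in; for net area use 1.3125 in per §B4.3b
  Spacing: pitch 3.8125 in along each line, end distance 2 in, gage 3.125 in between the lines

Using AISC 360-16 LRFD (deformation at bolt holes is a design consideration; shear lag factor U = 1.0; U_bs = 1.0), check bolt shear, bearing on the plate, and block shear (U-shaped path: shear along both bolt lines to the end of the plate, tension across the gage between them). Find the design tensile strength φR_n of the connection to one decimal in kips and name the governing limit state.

154.6 kips (block shear governs)

Bolt shear: A_b = π(1.125)²/4 = 0.99402 in². φR_n = 0.75 × 68 × 0.99402 × 6 × 1 = 304.2 kips.
Bearing (0.3125 in plate, F_u = 70 ksi): end bolts L_c = 2 − 1.25/2 = 1.375, R_n = min(1.2×1.375×0.3125×70, 2.4×1.125×0.3125×70) = 36.094 kips/bolt; interior L_c = 3.8125 − 1.25 = 2.5625, R_n = 59.063 kips/bolt. φR_n = 0.75 × (2×36.094 + 4×59.063) = 231.3 kips.
Block shear: shear path 2×[2+2×3.8125] = 2×9.625 in, A_gv = 6.0156, A_nv = 2×(9.625 − 2.5×1.3125)×0.3125 = 3.9648 in²; tension across gage: (3.125 − 1×1.3125)×0.3125 = 0.56641 in². R_n = min(0.6×70×3.9648, 0.6×50×6.0156) + 1.0×70×0.56641 = min(166.52, 180.47) + 39.649 = 206.17 kips. φR_n = 0.75 × 206.17 = 154.6 kips.
Governing: min(304.2, 231.3, 154.6) = 154.6 kips → block shear.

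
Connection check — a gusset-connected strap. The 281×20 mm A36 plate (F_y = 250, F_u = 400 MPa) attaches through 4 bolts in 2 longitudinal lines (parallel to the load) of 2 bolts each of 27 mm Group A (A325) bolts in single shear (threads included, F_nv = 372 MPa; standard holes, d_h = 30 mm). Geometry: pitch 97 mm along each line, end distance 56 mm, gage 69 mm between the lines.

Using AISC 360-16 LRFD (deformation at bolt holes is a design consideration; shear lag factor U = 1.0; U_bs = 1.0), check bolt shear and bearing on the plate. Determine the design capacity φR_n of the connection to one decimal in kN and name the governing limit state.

639.0 kN (bolt shear governs)

Bolt shear: A_b = π(27)²/4 = 572.56 mm². φR_n = 0.75 × 372 × 572.56 × 4 × 1 = 639.0 kN.
Bearing (20 mm plate, F_u = 400 MPa): end bolts L_c = 56 − 30/2 = 41, R_n = min(1.2×41×20×400, 2.4×27×20×400) = 393.6 kN/bolt; interior L_c = 97 − 30 = 67, R_n = 518.4 kN/bolt. φR_n = 0.75 × (2×393.6 + 2×518.4) = 1368.0 kN.
Governing: min(639.0, 1368.0) = 639.0 kN → bolt shear.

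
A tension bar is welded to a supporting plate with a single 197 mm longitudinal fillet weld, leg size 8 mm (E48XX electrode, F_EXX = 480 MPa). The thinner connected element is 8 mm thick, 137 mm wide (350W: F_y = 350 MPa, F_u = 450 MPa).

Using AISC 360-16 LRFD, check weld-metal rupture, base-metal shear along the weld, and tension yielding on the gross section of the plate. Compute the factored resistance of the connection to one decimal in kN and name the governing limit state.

240.7 kN (weld metal governs)

Weld metal: throat = 0.707×8 = 5.656 mm, L = 197 mm. φR_n = 0.75 × 0.6 × 480 × 5.656 × 197 = 240.7 kN.
Base metal shear (8 mm plate): yield φR_n = 1.0×0.6×350×8×197 = 331.0 kN; rupture φR_n = 0.75×0.6×450×8×197 = 319.1 kN; take 319.1 kN (rupture).
Tension yield (gross): A_g = 137×8 = 1096 mm². φR_n = 0.90 × 350 × 1096 = 345.2 kN.
Governing: min(240.7, 319.1, 345.2) = 240.7 kN → weld metal.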